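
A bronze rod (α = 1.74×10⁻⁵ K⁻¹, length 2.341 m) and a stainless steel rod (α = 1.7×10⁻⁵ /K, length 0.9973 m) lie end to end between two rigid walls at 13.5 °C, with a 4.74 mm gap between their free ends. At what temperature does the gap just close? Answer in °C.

Gap closes when ΔL₁ + ΔL₂ = 4.74 mm = 4.74×10⁻³ m
(α₁L₁ + α₂L₂)ΔT = g
α₁L₁ + α₂L₂ = 1.74×10⁻⁵×2.341 + 1.7×10⁻⁵×0.9973 = 5.76875×10⁻⁵ m/K
ΔT = 4.74×10⁻³ / 5.76875×10⁻⁵ = 82.167 K
T = 13.5 + 82.167 = 95.667 °C

T = 95.7 °C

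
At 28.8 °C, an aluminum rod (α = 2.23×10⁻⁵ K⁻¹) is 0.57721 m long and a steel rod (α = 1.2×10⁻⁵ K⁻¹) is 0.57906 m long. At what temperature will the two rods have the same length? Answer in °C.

L₁(1 + α₁ΔT) = L₂(1 + α₂ΔT) ⇒ ΔT = (L₂ − L₁)/(α₁L₁ − α₂L₂)
L₂ − L₁ = 0.57906 − 0.57721 = 1.85×10⁻³ m
α₁L₁ − α₂L₂ = 2.23×10⁻⁵×0.57721 − 1.2×10⁻⁵×0.57906 = 5.923063×10⁻⁶ m/K
ΔT = 1.85×10⁻³ / 5.923063×10⁻⁶ = 312.338 K
T = 28.8 + 312.338 = 341.138 °C

T = 341.1 °C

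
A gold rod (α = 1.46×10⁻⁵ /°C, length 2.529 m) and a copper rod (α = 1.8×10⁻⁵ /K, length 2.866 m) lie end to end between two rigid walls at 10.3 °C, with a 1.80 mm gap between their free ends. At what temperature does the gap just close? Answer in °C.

T = 30.6 °C

α₁L₁ = 3.69234×10⁻⁵ m/K, α₂L₂ = 5.1588×10⁻⁵ m/K → total 8.85114×10⁻⁵ m/K
ΔT = g/(α₁L₁+α₂L₂) = 1.80×10⁻³ / 8.85114×10⁻⁵ = 20.336 K
T = 10.3 + 20.336 = 30.636 °C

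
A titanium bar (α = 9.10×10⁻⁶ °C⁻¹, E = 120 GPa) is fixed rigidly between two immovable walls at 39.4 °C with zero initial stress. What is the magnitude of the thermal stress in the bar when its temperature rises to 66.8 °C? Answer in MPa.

σ = 29.9 MPa

Fully constrained: the free strain ε = αΔT is blocked, so σ = Eε = EαΔT.
|ΔT| = 27.4 K
σ = 120×10⁹ × 9.10×10⁻⁶ × 27.4 = 2.99×10⁷ Pa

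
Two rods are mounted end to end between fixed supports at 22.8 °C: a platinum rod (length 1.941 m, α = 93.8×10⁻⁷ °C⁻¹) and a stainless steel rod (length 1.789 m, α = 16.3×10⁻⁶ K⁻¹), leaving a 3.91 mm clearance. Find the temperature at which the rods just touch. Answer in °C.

T = 105 °C

α₁L₁ = 1.820658×10⁻⁵ m/K, α₂L₂ = 2.91607×10⁻⁵ m/K → total 4.736728×10⁻⁵ m/K
ΔT = g/(α₁L₁+α₂L₂) = 3.91×10⁻³ / 4.736728×10⁻⁵ = 82.55 K
T = 22.8 + 82.55 = 105.35 °C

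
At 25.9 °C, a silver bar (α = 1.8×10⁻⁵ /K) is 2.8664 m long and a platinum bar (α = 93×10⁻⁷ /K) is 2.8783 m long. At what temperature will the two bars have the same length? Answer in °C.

T = 505.2 °C

L₁(1 + α₁ΔT) = L₂(1 + α₂ΔT) ⇒ ΔT = (L₂ − L₁)/(α₁L₁ − α₂L₂)
L₂ − L₁ = 2.8783 − 2.8664 = 1.19×10⁻² m
α₁L₁ − α₂L₂ = 1.8×10⁻⁵×2.8664 − 93×10⁻⁷×2.8783 = 2.482701×10⁻⁵ m/K
ΔT = 1.19×10⁻² / 2.482701×10⁻⁵ = 479.317 K
T = 25.9 + 479.317 = 505.217 °C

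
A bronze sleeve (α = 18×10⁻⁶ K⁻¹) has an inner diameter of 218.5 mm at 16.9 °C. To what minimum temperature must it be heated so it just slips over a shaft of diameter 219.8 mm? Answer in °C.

T = 347 °C

Required Δd = 219.8 − 218.5 = 1.3 mm
Δd = αd₀ΔT ⇒ ΔT = Δd/(αd₀) = 1.3 / (18×10⁻⁶ × 218.5) = 330.54 K
T_min = 16.9 + 330.54 = 347.44 °C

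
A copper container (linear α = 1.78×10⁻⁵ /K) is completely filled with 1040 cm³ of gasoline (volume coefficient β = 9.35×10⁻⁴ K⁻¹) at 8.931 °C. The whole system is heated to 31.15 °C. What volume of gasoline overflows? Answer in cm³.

The container also expands: β_container ≈ 3α = 5.34×10⁻⁵ /K
Net overflow = V₀(β_liq − 3α_cont)ΔT
β − 3α = 9.35×10⁻⁴ − 5.34×10⁻⁵ = 8.816×10⁻⁴ /K; ΔT = 22.219 K
ΔV = 1040 × 8.816×10⁻⁴ × 22.219 = 20.4 cm³

20.4 cm³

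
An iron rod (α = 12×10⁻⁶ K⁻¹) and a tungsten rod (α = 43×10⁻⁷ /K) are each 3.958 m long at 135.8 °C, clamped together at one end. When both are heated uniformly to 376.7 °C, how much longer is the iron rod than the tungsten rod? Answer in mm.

7.34 mm

ΔT = 240.9 K
iron: ΔL = 12×10⁻⁶ × 3.958 m × 240.9 = 1.1442×10⁻² m = 11.442 mm
tungsten: ΔL = 43×10⁻⁷ × 3.958 m × 240.9 = 4.1000×10⁻³ m = 4.1000 mm
difference = 11.442 − 4.1000 = 7.342 mm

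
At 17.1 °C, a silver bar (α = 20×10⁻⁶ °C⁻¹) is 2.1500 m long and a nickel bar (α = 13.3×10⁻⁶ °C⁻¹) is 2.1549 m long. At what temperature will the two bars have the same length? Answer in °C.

T = 358.8 °C

Equal length when α₁L₁ΔT − α₂L₂ΔT = L₂ − L₁ = 4.90×10⁻³ m
α₁L₁ = 4.300×10⁻⁵, α₂L₂ = 2.866017×10⁻⁵ → Δ(αL) = 1.433983×10⁻⁵ m/K
ΔT = 4.90×10⁻³ / 1.433983×10⁻⁵ = 341.706 K, so T = 17.1 + 341.706 = 358.806 °C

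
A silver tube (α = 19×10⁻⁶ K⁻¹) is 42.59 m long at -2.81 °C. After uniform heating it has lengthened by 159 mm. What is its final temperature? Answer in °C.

T = 194 °C

ΔL = αL₀ΔT ⇒ ΔT = ΔL / (αL₀)
ΔT = 159×10⁻³ m / (19×10⁻⁶ × 42.59 m) = 196.49 K
T = -2.81 + 196.49 = 193.68 °C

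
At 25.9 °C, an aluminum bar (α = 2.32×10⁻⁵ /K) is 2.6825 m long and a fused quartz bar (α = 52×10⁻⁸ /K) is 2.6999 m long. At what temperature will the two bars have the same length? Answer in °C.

Equal length when α₁L₁ΔT − α₂L₂ΔT = L₂ − L₁ = 1.74×10⁻² m
α₁L₁ = 6.2234×10⁻⁵, α₂L₂ = 1.403948×10⁻⁶ → Δ(αL) = 6.0830052×10⁻⁵ m/K
ΔT = 1.74×10⁻² / 6.0830052×10⁻⁵ = 286.043 K, so T = 25.9 + 286.043 = 311.943 °C

T = 311.9 °C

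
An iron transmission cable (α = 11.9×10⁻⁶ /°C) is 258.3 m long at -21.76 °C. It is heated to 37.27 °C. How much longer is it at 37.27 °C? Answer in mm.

|ΔT| = |37.27 − (-21.76)| = 59.03 K
ΔL = αL₀ΔT = (11.9×10⁻⁶)(258.3)(59.03) = 1.81×10⁻¹ m

ΔL = 181 mm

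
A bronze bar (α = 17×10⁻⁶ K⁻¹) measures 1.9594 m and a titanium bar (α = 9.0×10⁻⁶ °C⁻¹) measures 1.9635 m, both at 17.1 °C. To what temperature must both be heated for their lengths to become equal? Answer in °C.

L₁(1 + α₁ΔT) = L₂(1 + α₂ΔT) ⇒ ΔT = (L₂ − L₁)/(α₁L₁ − α₂L₂)
L₂ − L₁ = 1.9635 − 1.9594 = 4.10×10⁻³ m
α₁L₁ − α₂L₂ = 17×10⁻⁶×1.9594 − 9.0×10⁻⁶×1.9635 = 1.56383×10⁻⁵ m/K
ΔT = 4.10×10⁻³ / 1.56383×10⁻⁵ = 262.177 K
T = 17.1 + 262.177 = 279.277 °C

T = 279.3 °C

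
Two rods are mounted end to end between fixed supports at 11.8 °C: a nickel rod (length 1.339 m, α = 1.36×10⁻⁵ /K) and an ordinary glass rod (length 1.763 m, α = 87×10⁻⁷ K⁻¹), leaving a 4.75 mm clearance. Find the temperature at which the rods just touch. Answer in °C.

Gap closes when ΔL₁ + ΔL₂ = 4.75 mm = 4.75×10⁻³ m
(α₁L₁ + α₂L₂)ΔT = g
α₁L₁ + α₂L₂ = 1.36×10⁻⁵×1.339 + 87×10⁻⁷×1.763 = 3.35485×10⁻⁵ m/K
ΔT = 4.75×10⁻³ / 3.35485×10⁻⁵ = 141.59 K
T = 11.8 + 141.59 = 153.39 °C

T = 153 °C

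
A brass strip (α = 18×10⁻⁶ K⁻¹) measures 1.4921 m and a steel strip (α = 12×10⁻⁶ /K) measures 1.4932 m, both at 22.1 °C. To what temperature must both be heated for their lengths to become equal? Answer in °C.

T = 145.2 °C

Equal length when α₁L₁ΔT − α₂L₂ΔT = L₂ − L₁ = 1.10×10⁻³ m
α₁L₁ = 2.68578×10⁻⁵, α₂L₂ = 1.79184×10⁻⁵ → Δ(αL) = 8.9394×10⁻⁶ m/K
ΔT = 1.10×10⁻³ / 8.9394×10⁻⁶ = 123.051 K, so T = 22.1 + 123.051 = 145.151 °C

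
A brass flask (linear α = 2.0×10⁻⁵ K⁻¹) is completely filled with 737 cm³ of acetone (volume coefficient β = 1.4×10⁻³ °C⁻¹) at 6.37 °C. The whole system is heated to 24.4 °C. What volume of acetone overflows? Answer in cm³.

17.8 cm³

The flask also expands: β_container ≈ 3α = 6.0×10⁻⁵ /K
Net overflow = V₀(β_liq − 3α_cont)ΔT
β − 3α = 1.40×10⁻³ − 6.0×10⁻⁵ = 1.34×10⁻³ /K; ΔT = 18.03 K
ΔV = 737 × 1.34×10⁻³ × 18.03 = 17.8 cm³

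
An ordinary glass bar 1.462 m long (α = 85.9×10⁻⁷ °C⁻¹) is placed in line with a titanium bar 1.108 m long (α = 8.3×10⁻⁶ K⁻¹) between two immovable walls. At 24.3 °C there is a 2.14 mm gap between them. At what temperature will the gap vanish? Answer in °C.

T = 123 °C

α₁L₁ = 1.255858×10⁻⁵ m/K, α₂L₂ = 9.1964×10⁻⁶ m/K → total 2.175498×10⁻⁵ m/K
ΔT = g/(α₁L₁+α₂L₂) = 2.14×10⁻³ / 2.175498×10⁻⁵ = 98.37 K
T = 24.3 + 98.37 = 122.67 °C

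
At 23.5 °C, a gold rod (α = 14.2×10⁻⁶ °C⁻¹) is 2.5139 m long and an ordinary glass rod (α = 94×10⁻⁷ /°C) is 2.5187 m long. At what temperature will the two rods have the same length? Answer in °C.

T = 422.8 °C

Equal length when α₁L₁ΔT − α₂L₂ΔT = L₂ − L₁ = 4.80×10⁻³ m
α₁L₁ = 3.569738×10⁻⁵, α₂L₂ = 2.367578×10⁻⁵ → Δ(αL) = 1.20216×10⁻⁵ m/K
ΔT = 4.80×10⁻³ / 1.20216×10⁻⁵ = 399.281 K, so T = 23.5 + 399.281 = 422.781 °C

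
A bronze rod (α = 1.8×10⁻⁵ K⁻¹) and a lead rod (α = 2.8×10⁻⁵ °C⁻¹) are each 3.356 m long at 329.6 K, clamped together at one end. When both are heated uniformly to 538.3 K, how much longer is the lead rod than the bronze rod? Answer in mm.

ΔT = 208.7 K
bronze: ΔL = 1.8×10⁻⁵ × 3.356 m × 208.7 = 1.2607×10⁻² m = 12.607 mm
lead: ΔL = 2.8×10⁻⁵ × 3.356 m × 208.7 = 1.9611×10⁻² m = 19.611 mm
difference = 19.611 − 12.607 = 7.004 mm

7.00 mm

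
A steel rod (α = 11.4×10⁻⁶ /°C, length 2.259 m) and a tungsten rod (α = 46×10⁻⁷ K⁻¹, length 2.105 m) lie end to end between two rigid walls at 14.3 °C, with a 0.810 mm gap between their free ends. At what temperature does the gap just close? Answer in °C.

α₁L₁ = 2.57526×10⁻⁵ m/K, α₂L₂ = 9.683×10⁻⁶ m/K → total 3.54356×10⁻⁵ m/K
ΔT = g/(α₁L₁+α₂L₂) = 8.10×10⁻⁴ / 3.54356×10⁻⁵ = 22.858 K
T = 14.3 + 22.858 = 37.158 °C

T = 37.2 °C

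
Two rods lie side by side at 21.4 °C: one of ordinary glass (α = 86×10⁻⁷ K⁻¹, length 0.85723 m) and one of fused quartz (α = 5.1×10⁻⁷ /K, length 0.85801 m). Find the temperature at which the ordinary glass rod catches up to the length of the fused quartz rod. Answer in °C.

T = 133.9 °C

Equal length when α₁L₁ΔT − α₂L₂ΔT = L₂ − L₁ = 7.80×10⁻⁴ m
α₁L₁ = 7.372178×10⁻⁶, α₂L₂ = 4.375851×10⁻⁷ → Δ(αL) = 6.9345929×10⁻⁶ m/K
ΔT = 7.80×10⁻⁴ / 6.9345929×10⁻⁶ = 112.480 K, so T = 21.4 + 112.480 = 133.880 °C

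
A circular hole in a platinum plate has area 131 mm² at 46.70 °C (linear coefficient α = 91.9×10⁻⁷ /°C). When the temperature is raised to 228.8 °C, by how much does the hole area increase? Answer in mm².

Area coefficient ≈ 2α; |ΔT| = 182.10 K
ΔA = 2αA₀ΔT = 2(91.9×10⁻⁷)(131)(182.10) = 0.438 mm²

ΔA = 0.438 mm²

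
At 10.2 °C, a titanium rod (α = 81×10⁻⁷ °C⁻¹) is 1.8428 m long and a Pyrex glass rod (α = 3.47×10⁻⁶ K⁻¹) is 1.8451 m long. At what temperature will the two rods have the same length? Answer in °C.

Equal length when α₁L₁ΔT − α₂L₂ΔT = L₂ − L₁ = 2.30×10⁻³ m
α₁L₁ = 1.492668×10⁻⁵, α₂L₂ = 6.402497×10⁻⁶ → Δ(αL) = 8.524183×10⁻⁶ m/K
ΔT = 2.30×10⁻³ / 8.524183×10⁻⁶ = 269.821 K, so T = 10.2 + 269.821 = 280.021 °C

T = 280.0 °C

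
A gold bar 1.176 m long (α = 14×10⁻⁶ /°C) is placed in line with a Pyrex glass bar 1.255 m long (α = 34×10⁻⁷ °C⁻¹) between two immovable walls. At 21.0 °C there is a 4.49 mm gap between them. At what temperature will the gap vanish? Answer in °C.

Gap closes when ΔL₁ + ΔL₂ = 4.49 mm = 4.49×10⁻³ m
(α₁L₁ + α₂L₂)ΔT = g
α₁L₁ + α₂L₂ = 14×10⁻⁶×1.176 + 34×10⁻⁷×1.255 = 2.0731×10⁻⁵ m/K
ΔT = 4.49×10⁻³ / 2.0731×10⁻⁵ = 216.58 K
T = 21.0 + 216.58 = 237.58 °C

T = 238 °C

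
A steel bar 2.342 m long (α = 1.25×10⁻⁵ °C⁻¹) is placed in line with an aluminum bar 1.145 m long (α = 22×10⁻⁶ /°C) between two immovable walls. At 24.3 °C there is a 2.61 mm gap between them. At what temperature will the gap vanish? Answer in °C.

α₁L₁ = 2.9275×10⁻⁵ m/K, α₂L₂ = 2.519×10⁻⁵ m/K → total 5.4465×10⁻⁵ m/K
ΔT = g/(α₁L₁+α₂L₂) = 2.61×10⁻³ / 5.4465×10⁻⁵ = 47.921 K
T = 24.3 + 47.921 = 72.221 °C

T = 72.2 °C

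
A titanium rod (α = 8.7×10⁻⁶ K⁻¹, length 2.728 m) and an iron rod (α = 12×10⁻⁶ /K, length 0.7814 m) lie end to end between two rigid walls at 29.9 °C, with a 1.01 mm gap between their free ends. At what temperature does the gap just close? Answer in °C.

Gap closes when ΔL₁ + ΔL₂ = 1.01 mm = 1.01×10⁻³ m
(α₁L₁ + α₂L₂)ΔT = g
α₁L₁ + α₂L₂ = 8.7×10⁻⁶×2.728 + 12×10⁻⁶×0.7814 = 3.31104×10⁻⁵ m/K
ΔT = 1.01×10⁻³ / 3.31104×10⁻⁵ = 30.504 K
T = 29.9 + 30.504 = 60.404 °C

T = 60.4 °C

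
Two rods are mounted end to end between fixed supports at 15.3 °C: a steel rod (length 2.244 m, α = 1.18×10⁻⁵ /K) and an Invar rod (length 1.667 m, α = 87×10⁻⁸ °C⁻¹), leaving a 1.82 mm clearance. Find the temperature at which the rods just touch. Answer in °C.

T = 80.5 °C

Gap closes when ΔL₁ + ΔL₂ = 1.82 mm = 1.82×10⁻³ m
(α₁L₁ + α₂L₂)ΔT = g
α₁L₁ + α₂L₂ = 1.18×10⁻⁵×2.244 + 87×10⁻⁸×1.667 = 2.792949×10⁻⁵ m/K
ΔT = 1.82×10⁻³ / 2.792949×10⁻⁵ = 65.164 K
T = 15.3 + 65.164 = 80.464 °C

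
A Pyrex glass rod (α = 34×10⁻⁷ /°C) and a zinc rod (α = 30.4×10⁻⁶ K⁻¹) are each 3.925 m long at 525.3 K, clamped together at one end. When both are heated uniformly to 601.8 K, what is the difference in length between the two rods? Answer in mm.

8.11 mm

ΔT = 76.5 K
Pyrex glass: ΔL = 34×10⁻⁷ × 3.925 m × 76.5 = 1.0209×10⁻³ m = 1.0209 mm
zinc: ΔL = 30.4×10⁻⁶ × 3.925 m × 76.5 = 9.1280×10⁻³ m = 9.1280 mm
difference = 9.1280 − 1.0209 = 8.1071 mm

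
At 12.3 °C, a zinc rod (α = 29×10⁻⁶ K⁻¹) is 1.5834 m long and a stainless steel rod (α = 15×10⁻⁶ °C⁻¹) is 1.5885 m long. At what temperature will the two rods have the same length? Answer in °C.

L₁(1 + α₁ΔT) = L₂(1 + α₂ΔT) ⇒ ΔT = (L₂ − L₁)/(α₁L₁ − α₂L₂)
L₂ − L₁ = 1.5885 − 1.5834 = 5.10×10⁻³ m
α₁L₁ − α₂L₂ = 29×10⁻⁶×1.5834 − 15×10⁻⁶×1.5885 = 2.20911×10⁻⁵ m/K
ΔT = 5.10×10⁻³ / 2.20911×10⁻⁵ = 230.862 K
T = 12.3 + 230.862 = 243.162 °C

T = 243.2 °C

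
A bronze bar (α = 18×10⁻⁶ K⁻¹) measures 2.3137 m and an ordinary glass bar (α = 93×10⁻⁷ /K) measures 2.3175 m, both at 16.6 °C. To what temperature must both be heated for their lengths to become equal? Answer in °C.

T = 205.7 °C

Equal length when α₁L₁ΔT − α₂L₂ΔT = L₂ − L₁ = 3.80×10⁻³ m
α₁L₁ = 4.16466×10⁻⁵, α₂L₂ = 2.155275×10⁻⁵ → Δ(αL) = 2.009385×10⁻⁵ m/K
ΔT = 3.80×10⁻³ / 2.009385×10⁻⁵ = 189.113 K, so T = 16.6 + 189.113 = 205.713 °C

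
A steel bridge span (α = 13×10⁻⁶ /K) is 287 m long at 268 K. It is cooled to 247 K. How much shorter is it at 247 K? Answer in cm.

ΔL = 7.84 cm

|ΔT| = |247 − 268| = 21 K
ΔL = αL₀ΔT = (13×10⁻⁶)(287)(21) = 7.84×10⁻² m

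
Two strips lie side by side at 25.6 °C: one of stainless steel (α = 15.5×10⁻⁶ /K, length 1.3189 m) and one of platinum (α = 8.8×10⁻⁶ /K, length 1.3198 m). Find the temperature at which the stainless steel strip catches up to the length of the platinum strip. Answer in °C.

L₁(1 + α₁ΔT) = L₂(1 + α₂ΔT) ⇒ ΔT = (L₂ − L₁)/(α₁L₁ − α₂L₂)
L₂ − L₁ = 1.3198 − 1.3189 = 9.00×10⁻⁴ m
α₁L₁ − α₂L₂ = 15.5×10⁻⁶×1.3189 − 8.8×10⁻⁶×1.3198 = 8.82871×10⁻⁶ m/K
ΔT = 9.00×10⁻⁴ / 8.82871×10⁻⁶ = 101.940 K
T = 25.6 + 101.940 = 127.540 °C

T = 127.5 °C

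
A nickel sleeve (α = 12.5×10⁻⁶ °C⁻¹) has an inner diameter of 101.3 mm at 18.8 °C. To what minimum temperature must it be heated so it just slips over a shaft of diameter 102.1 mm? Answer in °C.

T = 651 °C

Required Δd = 102.1 − 101.3 = 0.8 mm
Δd = αd₀ΔT ⇒ ΔT = Δd/(αd₀) = 0.8 / (12.5×10⁻⁶ × 101.3) = 631.79 K
T_min = 18.8 + 631.79 = 650.59 °C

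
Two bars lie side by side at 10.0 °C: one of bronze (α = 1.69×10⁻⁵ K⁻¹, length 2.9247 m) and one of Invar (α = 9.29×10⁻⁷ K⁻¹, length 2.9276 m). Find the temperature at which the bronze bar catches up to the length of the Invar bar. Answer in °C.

Equal length when α₁L₁ΔT − α₂L₂ΔT = L₂ − L₁ = 2.90×10⁻³ m
α₁L₁ = 4.942743×10⁻⁵, α₂L₂ = 2.7197404×10⁻⁶ → Δ(αL) = 4.67076896×10⁻⁵ m/K
ΔT = 2.90×10⁻³ / 4.67076896×10⁻⁵ = 62.0883 K, so T = 10.0 + 62.0883 = 72.0883 °C

T = 72.09 °C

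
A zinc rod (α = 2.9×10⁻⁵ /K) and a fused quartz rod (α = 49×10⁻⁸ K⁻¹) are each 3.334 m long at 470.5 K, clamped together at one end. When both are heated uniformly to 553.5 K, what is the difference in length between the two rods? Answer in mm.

ΔT = 83.0 K
zinc: ΔL = 2.9×10⁻⁵ × 3.334 m × 83.0 = 8.0249×10⁻³ m = 8.0249 mm
fused quartz: ΔL = 49×10⁻⁸ × 3.334 m × 83.0 = 1.3559×10⁻⁴ m = 0.13559 mm
difference = 8.0249 − 0.13559 = 7.88931 mm

7.89 mm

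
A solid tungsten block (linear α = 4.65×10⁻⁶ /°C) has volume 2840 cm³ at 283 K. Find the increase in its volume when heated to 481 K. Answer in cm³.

Isotropic solid: β ≈ 3α = 1.4×10⁻⁵ /K; ΔT = 198 K
ΔV = 3αV₀ΔT = 3(4.65×10⁻⁶)(2840)(198) = 7.84 cm³

ΔV = 7.84 cm³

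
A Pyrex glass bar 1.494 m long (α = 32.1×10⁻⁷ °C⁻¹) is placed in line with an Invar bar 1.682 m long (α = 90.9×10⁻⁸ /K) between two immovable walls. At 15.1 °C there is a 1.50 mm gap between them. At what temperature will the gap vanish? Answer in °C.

α₁L₁ = 4.79574×10⁻⁶ m/K, α₂L₂ = 1.528938×10⁻⁶ m/K → total 6.324678×10⁻⁶ m/K
ΔT = g/(α₁L₁+α₂L₂) = 1.50×10⁻³ / 6.324678×10⁻⁶ = 237.17 K
T = 15.1 + 237.17 = 252.27 °C

T = 252 °C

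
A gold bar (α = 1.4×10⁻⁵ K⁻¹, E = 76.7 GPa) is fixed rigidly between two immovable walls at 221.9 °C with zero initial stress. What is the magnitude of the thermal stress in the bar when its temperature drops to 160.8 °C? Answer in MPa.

σ = 65.6 MPa

Fully constrained: the free strain ε = αΔT is blocked, so σ = Eε = EαΔT.
|ΔT| = 61.1 K
σ = 76.7×10⁹ × 1.4×10⁻⁵ × 61.1 = 6.56×10⁷ Pa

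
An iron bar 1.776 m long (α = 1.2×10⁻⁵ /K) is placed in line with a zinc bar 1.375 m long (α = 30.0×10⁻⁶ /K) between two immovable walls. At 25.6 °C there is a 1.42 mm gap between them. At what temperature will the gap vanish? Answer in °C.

Gap closes when ΔL₁ + ΔL₂ = 1.42 mm = 1.42×10⁻³ m
(α₁L₁ + α₂L₂)ΔT = g
α₁L₁ + α₂L₂ = 1.2×10⁻⁵×1.776 + 30.0×10⁻⁶×1.375 = 6.2562×10⁻⁵ m/K
ΔT = 1.42×10⁻³ / 6.2562×10⁻⁵ = 22.697 K
T = 25.6 + 22.697 = 48.297 °C

T = 48.3 °C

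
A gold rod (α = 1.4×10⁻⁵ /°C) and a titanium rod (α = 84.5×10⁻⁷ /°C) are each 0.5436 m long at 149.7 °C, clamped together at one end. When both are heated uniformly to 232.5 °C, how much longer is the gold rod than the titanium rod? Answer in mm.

ΔT = 82.8 K
gold: ΔL = 1.4×10⁻⁵ × 0.5436 m × 82.8 = 6.3014×10⁻⁴ m = 0.63014 mm
titanium: ΔL = 84.5×10⁻⁷ × 0.5436 m × 82.8 = 3.8034×10⁻⁴ m = 0.38034 mm
difference = 0.63014 − 0.38034 = 0.24980 mm

0.250 mm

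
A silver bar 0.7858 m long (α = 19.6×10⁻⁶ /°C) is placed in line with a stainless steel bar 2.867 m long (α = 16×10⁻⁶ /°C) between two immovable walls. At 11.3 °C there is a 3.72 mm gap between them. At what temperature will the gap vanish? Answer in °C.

Gap closes when ΔL₁ + ΔL₂ = 3.72 mm = 3.72×10⁻³ m
(α₁L₁ + α₂L₂)ΔT = g
α₁L₁ + α₂L₂ = 19.6×10⁻⁶×0.7858 + 16×10⁻⁶×2.867 = 6.127368×10⁻⁵ m/K
ΔT = 3.72×10⁻³ / 6.127368×10⁻⁵ = 60.711 K
T = 11.3 + 60.711 = 72.011 °C

T = 72.0 °C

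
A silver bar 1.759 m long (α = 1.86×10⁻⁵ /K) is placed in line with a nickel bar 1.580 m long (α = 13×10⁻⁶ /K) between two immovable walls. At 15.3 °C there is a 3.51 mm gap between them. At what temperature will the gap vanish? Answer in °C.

T = 81.2 °C

α₁L₁ = 3.27174×10⁻⁵ m/K, α₂L₂ = 2.054×10⁻⁵ m/K → total 5.32574×10⁻⁵ m/K
ΔT = g/(α₁L₁+α₂L₂) = 3.51×10⁻³ / 5.32574×10⁻⁵ = 65.906 K
T = 15.3 + 65.906 = 81.206 °C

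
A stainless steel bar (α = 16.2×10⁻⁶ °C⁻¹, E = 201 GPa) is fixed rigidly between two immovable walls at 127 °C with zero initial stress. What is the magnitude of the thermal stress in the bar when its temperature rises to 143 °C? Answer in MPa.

Fully constrained: the free strain ε = αΔT is blocked, so σ = Eε = EαΔT.
|ΔT| = 16 K
σ = 201×10⁹ × 16.2×10⁻⁶ × 16 = 5.21×10⁷ Pa

σ = 52.1 MPa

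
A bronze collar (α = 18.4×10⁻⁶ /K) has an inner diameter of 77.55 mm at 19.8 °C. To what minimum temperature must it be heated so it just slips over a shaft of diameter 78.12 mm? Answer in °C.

T = 419 °C

Required Δd = 78.12 − 77.55 = 0.57 mm
Δd = αd₀ΔT ⇒ ΔT = Δd/(αd₀) = 0.57 / (18.4×10⁻⁶ × 77.55) = 399.46 K
T_min = 19.8 + 399.46 = 419.26 °C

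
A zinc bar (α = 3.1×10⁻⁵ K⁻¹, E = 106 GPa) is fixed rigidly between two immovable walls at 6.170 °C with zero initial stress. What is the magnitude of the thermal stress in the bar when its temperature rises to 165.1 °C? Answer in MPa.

σ = 522 MPa

Fully constrained: the free strain ε = αΔT is blocked, so σ = Eε = EαΔT.
|ΔT| = 158.930 K
σ = 106×10⁹ × 3.1×10⁻⁵ × 158.930 = 5.22×10⁸ Pa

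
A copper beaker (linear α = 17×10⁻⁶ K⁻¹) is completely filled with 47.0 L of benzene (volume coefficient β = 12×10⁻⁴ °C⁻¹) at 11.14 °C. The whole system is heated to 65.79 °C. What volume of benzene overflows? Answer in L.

2.95 L

The beaker also expands: β_container ≈ 3α = 5.1×10⁻⁵ /K
Net overflow = V₀(β_liq − 3α_cont)ΔT
β − 3α = 1.20×10⁻³ − 5.1×10⁻⁵ = 1.149×10⁻³ /K; ΔT = 54.65 K
ΔV = 47.0 × 1.149×10⁻³ × 54.65 = 2.95 L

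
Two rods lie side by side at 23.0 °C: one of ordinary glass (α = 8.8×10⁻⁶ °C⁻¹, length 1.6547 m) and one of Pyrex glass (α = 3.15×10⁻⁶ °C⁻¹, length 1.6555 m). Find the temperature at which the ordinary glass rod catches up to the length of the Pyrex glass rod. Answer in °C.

L₁(1 + α₁ΔT) = L₂(1 + α₂ΔT) ⇒ ΔT = (L₂ − L₁)/(α₁L₁ − α₂L₂)
L₂ − L₁ = 1.6555 − 1.6547 = 8.00×10⁻⁴ m
α₁L₁ − α₂L₂ = 8.8×10⁻⁶×1.6547 − 3.15×10⁻⁶×1.6555 = 9.346535×10⁻⁶ m/K
ΔT = 8.00×10⁻⁴ / 9.346535×10⁻⁶ = 85.593 K
T = 23.0 + 85.593 = 108.593 °C

T = 108.6 °C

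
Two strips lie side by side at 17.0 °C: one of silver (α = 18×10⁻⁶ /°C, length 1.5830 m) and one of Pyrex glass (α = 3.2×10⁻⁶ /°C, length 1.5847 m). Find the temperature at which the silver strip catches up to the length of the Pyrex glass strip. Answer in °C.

Equal length when α₁L₁ΔT − α₂L₂ΔT = L₂ − L₁ = 1.70×10⁻³ m
α₁L₁ = 2.8494×10⁻⁵, α₂L₂ = 5.07104×10⁻⁶ → Δ(αL) = 2.342296×10⁻⁵ m/K
ΔT = 1.70×10⁻³ / 2.342296×10⁻⁵ = 72.5784 K, so T = 17.0 + 72.5784 = 89.5784 °C

T = 89.58 °C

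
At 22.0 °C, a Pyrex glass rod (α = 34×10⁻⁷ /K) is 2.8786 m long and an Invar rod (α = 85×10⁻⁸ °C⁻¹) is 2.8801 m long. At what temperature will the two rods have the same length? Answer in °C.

T = 226.4 °C

Equal length when α₁L₁ΔT − α₂L₂ΔT = L₂ − L₁ = 1.50×10⁻³ m
α₁L₁ = 9.78724×10⁻⁶, α₂L₂ = 2.448085×10⁻⁶ → Δ(αL) = 7.339155×10⁻⁶ m/K
ΔT = 1.50×10⁻³ / 7.339155×10⁻⁶ = 204.383 K, so T = 22.0 + 204.383 = 226.383 °C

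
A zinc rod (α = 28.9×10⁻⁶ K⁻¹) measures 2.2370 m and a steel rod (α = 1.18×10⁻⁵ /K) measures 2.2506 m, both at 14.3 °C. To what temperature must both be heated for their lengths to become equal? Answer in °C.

L₁(1 + α₁ΔT) = L₂(1 + α₂ΔT) ⇒ ΔT = (L₂ − L₁)/(α₁L₁ − α₂L₂)
L₂ − L₁ = 2.2506 − 2.2370 = 1.36×10⁻² m
α₁L₁ − α₂L₂ = 28.9×10⁻⁶×2.2370 − 1.18×10⁻⁵×2.2506 = 3.809222×10⁻⁵ m/K
ΔT = 1.36×10⁻² / 3.809222×10⁻⁵ = 357.028 K
T = 14.3 + 357.028 = 371.328 °C

T = 371.3 °C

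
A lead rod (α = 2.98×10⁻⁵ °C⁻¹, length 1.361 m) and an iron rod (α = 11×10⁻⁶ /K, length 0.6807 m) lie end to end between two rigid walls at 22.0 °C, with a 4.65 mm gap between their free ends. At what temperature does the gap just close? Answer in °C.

T = 119 °C

Gap closes when ΔL₁ + ΔL₂ = 4.65 mm = 4.65×10⁻³ m
(α₁L₁ + α₂L₂)ΔT = g
α₁L₁ + α₂L₂ = 2.98×10⁻⁵×1.361 + 11×10⁻⁶×0.6807 = 4.80455×10⁻⁵ m/K
ΔT = 4.65×10⁻³ / 4.80455×10⁻⁵ = 96.78 K
T = 22.0 + 96.78 = 118.78 °C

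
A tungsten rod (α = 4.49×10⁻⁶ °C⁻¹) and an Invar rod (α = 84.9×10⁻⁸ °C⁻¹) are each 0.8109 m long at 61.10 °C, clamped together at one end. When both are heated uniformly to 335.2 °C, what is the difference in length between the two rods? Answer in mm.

0.809 mm

ΔT = 274.10 K
tungsten: ΔL = 4.49×10⁻⁶ × 0.8109 m × 274.10 = 9.9798×10⁻⁴ m = 0.99798 mm
Invar: ΔL = 84.9×10⁻⁸ × 0.8109 m × 274.10 = 1.8871×10⁻⁴ m = 0.18871 mm
difference = 0.99798 − 0.18871 = 0.80927 mm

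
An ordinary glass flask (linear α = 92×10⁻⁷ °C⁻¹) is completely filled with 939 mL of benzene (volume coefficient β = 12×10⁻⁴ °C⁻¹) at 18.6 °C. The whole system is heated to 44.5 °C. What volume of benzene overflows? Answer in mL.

28.5 mL

The flask also expands: β_container ≈ 3α = 2.76×10⁻⁵ /K
Net overflow = V₀(β_liq − 3α_cont)ΔT
β − 3α = 1.20×10⁻³ − 2.76×10⁻⁵ = 1.1724×10⁻³ /K; ΔT = 25.9 K
ΔV = 939 × 1.1724×10⁻³ × 25.9 = 28.5 mL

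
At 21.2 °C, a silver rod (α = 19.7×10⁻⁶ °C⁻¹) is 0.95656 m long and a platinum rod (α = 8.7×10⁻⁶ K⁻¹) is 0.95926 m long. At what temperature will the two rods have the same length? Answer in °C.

L₁(1 + α₁ΔT) = L₂(1 + α₂ΔT) ⇒ ΔT = (L₂ − L₁)/(α₁L₁ − α₂L₂)
L₂ − L₁ = 0.95926 − 0.95656 = 2.70×10⁻³ m
α₁L₁ − α₂L₂ = 19.7×10⁻⁶×0.95656 − 8.7×10⁻⁶×0.95926 = 1.049867×10⁻⁵ m/K
ΔT = 2.70×10⁻³ / 1.049867×10⁻⁵ = 257.175 K
T = 21.2 + 257.175 = 278.375 °C

T = 278.4 °C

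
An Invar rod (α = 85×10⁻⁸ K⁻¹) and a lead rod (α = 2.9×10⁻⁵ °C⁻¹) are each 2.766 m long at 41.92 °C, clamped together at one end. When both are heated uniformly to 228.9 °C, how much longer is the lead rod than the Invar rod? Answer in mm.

14.6 mm

ΔT = 186.98 K
Invar: ΔL = 85×10⁻⁸ × 2.766 m × 186.98 = 4.3961×10⁻⁴ m = 0.43961 mm
lead: ΔL = 2.9×10⁻⁵ × 2.766 m × 186.98 = 1.4998×10⁻² m = 14.998 mm
difference = 14.998 − 0.43961 = 14.55839 mm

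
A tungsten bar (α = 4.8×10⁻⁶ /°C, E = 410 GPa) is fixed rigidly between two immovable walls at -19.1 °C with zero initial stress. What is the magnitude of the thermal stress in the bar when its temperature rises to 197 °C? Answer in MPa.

σ = 425 MPa

Fully constrained: the free strain ε = αΔT is blocked, so σ = Eε = EαΔT.
|ΔT| = 216.1 K
σ = 410×10⁹ × 4.8×10⁻⁶ × 216.1 = 4.25×10⁸ Pa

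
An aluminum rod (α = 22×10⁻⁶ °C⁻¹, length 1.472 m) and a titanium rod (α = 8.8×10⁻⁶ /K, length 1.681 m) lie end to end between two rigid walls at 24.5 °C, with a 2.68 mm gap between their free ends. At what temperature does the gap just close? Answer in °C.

α₁L₁ = 3.2384×10⁻⁵ m/K, α₂L₂ = 1.47928×10⁻⁵ m/K → total 4.71768×10⁻⁵ m/K
ΔT = g/(α₁L₁+α₂L₂) = 2.68×10⁻³ / 4.71768×10⁻⁵ = 56.808 K
T = 24.5 + 56.808 = 81.308 °C

T = 81.3 °C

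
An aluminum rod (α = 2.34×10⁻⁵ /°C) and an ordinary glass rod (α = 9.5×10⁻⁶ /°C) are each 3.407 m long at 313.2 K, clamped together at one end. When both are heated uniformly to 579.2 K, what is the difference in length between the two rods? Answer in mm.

ΔT = 266.0 K
aluminum: ΔL = 2.34×10⁻⁵ × 3.407 m × 266.0 = 2.1207×10⁻² m = 21.207 mm
ordinary glass: ΔL = 9.5×10⁻⁶ × 3.407 m × 266.0 = 8.6095×10⁻³ m = 8.6095 mm
difference = 21.207 − 8.6095 = 12.5975 mm

12.6 mm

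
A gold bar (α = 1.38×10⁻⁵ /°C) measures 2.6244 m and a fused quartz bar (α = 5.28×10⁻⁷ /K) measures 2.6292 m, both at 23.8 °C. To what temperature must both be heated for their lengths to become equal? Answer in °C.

T = 161.6 °C

Equal length when α₁L₁ΔT − α₂L₂ΔT = L₂ − L₁ = 4.80×10⁻³ m
α₁L₁ = 3.621672×10⁻⁵, α₂L₂ = 1.3882176×10⁻⁶ → Δ(αL) = 3.48285024×10⁻⁵ m/K
ΔT = 4.80×10⁻³ / 3.48285024×10⁻⁵ = 137.818 K, so T = 23.8 + 137.818 = 161.618 °C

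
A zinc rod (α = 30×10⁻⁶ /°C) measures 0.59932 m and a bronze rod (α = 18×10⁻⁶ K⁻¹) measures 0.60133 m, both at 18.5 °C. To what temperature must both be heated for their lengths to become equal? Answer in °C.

T = 299.4 °C

Equal length when α₁L₁ΔT − α₂L₂ΔT = L₂ − L₁ = 2.01×10⁻³ m
α₁L₁ = 1.79796×10⁻⁵, α₂L₂ = 1.082394×10⁻⁵ → Δ(αL) = 7.15566×10⁻⁶ m/K
ΔT = 2.01×10⁻³ / 7.15566×10⁻⁶ = 280.897 K, so T = 18.5 + 280.897 = 299.397 °C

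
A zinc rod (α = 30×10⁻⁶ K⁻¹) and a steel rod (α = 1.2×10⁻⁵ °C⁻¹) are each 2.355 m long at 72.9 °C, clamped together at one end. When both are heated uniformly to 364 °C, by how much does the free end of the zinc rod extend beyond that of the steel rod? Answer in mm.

ΔT = 291.1 K
zinc: ΔL = 30×10⁻⁶ × 2.355 m × 291.1 = 2.0566×10⁻² m = 20.566 mm
steel: ΔL = 1.2×10⁻⁵ × 2.355 m × 291.1 = 8.2265×10⁻³ m = 8.2265 mm
difference = 20.566 − 8.2265 = 12.3395 mm

12.3 mm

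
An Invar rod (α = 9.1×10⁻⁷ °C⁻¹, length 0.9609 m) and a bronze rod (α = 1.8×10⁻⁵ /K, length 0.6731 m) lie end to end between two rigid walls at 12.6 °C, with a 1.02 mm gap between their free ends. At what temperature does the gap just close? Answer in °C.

T = 91.1 °C

α₁L₁ = 8.74419×10⁻⁷ m/K, α₂L₂ = 1.21158×10⁻⁵ m/K → total 1.2990219×10⁻⁵ m/K
ΔT = g/(α₁L₁+α₂L₂) = 1.02×10⁻³ / 1.2990219×10⁻⁵ = 78.521 K
T = 12.6 + 78.521 = 91.121 °C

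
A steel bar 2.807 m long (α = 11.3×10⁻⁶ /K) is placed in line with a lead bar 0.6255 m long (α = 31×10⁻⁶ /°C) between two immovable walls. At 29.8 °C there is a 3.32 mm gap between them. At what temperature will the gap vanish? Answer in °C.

Gap closes when ΔL₁ + ΔL₂ = 3.32 mm = 3.32×10⁻³ m
(α₁L₁ + α₂L₂)ΔT = g
α₁L₁ + α₂L₂ = 11.3×10⁻⁶×2.807 + 31×10⁻⁶×0.6255 = 5.11096×10⁻⁵ m/K
ΔT = 3.32×10⁻³ / 5.11096×10⁻⁵ = 64.958 K
T = 29.8 + 64.958 = 94.758 °C

T = 94.8 °C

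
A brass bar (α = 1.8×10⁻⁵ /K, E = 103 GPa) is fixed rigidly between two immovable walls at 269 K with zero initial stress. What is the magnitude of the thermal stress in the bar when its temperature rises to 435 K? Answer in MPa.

σ = 308 MPa

Fully constrained: the free strain ε = αΔT is blocked, so σ = Eε = EαΔT.
|ΔT| = 166 K
σ = 103×10⁹ × 1.8×10⁻⁵ × 166 = 3.08×10⁸ Pa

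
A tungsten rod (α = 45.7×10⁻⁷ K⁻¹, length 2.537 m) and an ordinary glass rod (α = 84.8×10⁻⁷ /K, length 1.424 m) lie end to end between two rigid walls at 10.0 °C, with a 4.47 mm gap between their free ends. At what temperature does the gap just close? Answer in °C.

Gap closes when ΔL₁ + ΔL₂ = 4.47 mm = 4.47×10⁻³ m
(α₁L₁ + α₂L₂)ΔT = g
α₁L₁ + α₂L₂ = 45.7×10⁻⁷×2.537 + 84.8×10⁻⁷×1.424 = 2.366961×10⁻⁵ m/K
ΔT = 4.47×10⁻³ / 2.366961×10⁻⁵ = 188.85 K
T = 10.0 + 188.85 = 198.85 °C

T = 199 °C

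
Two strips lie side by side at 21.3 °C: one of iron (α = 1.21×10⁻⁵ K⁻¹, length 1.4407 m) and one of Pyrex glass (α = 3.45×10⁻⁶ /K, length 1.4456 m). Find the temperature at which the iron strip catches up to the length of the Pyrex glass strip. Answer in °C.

Equal length when α₁L₁ΔT − α₂L₂ΔT = L₂ − L₁ = 4.90×10⁻³ m
α₁L₁ = 1.743247×10⁻⁵, α₂L₂ = 4.98732×10⁻⁶ → Δ(αL) = 1.244515×10⁻⁵ m/K
ΔT = 4.90×10⁻³ / 1.244515×10⁻⁵ = 393.728 K, so T = 21.3 + 393.728 = 415.028 °C

T = 415.0 °C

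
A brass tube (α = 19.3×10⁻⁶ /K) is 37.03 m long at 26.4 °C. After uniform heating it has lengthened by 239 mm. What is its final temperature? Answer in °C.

T = 361 °C

ΔL = αL₀ΔT ⇒ ΔT = ΔL / (αL₀)
ΔT = 239×10⁻³ m / (19.3×10⁻⁶ × 37.03 m) = 334.42 K
T = 26.4 + 334.42 = 360.82 °C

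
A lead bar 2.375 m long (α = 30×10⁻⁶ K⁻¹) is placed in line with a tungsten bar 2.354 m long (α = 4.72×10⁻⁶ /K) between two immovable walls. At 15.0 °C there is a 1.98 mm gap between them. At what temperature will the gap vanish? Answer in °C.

Gap closes when ΔL₁ + ΔL₂ = 1.98 mm = 1.98×10⁻³ m
(α₁L₁ + α₂L₂)ΔT = g
α₁L₁ + α₂L₂ = 30×10⁻⁶×2.375 + 4.72×10⁻⁶×2.354 = 8.236088×10⁻⁵ m/K
ΔT = 1.98×10⁻³ / 8.236088×10⁻⁵ = 24.041 K
T = 15.0 + 24.041 = 39.041 °C

T = 39.0 °C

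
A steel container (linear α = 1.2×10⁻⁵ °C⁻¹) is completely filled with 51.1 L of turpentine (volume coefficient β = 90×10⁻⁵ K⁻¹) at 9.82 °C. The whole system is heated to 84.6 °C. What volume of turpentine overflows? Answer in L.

The container also expands: β_container ≈ 3α = 3.6×10⁻⁵ /K
Net overflow = V₀(β_liq − 3α_cont)ΔT
β − 3α = 9.00×10⁻⁴ − 3.6×10⁻⁵ = 8.64×10⁻⁴ /K; ΔT = 74.78 K
ΔV = 51.1 × 8.64×10⁻⁴ × 74.78 = 3.30 L

3.30 L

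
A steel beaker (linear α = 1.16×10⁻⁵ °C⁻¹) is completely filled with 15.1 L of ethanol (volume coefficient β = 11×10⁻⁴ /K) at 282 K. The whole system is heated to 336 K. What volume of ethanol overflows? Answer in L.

The beaker also expands: β_container ≈ 3α = 3.48×10⁻⁵ /K
Net overflow = V₀(β_liq − 3α_cont)ΔT
β − 3α = 1.10×10⁻³ − 3.48×10⁻⁵ = 1.0652×10⁻³ /K; ΔT = 54 K
ΔV = 15.1 × 1.0652×10⁻³ × 54 = 0.869 L

0.869 L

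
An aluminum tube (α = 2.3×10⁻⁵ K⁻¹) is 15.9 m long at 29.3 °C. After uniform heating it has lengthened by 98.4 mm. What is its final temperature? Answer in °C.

ΔL = αL₀ΔT ⇒ ΔT = ΔL / (αL₀)
ΔT = 98.4×10⁻³ m / (2.3×10⁻⁵ × 15.9 m) = 269.07 K
T = 29.3 + 269.07 = 298.37 °C

T = 298 °C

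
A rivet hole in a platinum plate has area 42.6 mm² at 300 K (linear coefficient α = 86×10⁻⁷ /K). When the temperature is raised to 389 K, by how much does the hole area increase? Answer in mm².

Area coefficient ≈ 2α; |ΔT| = 89 K
ΔA = 2αA₀ΔT = 2(86×10⁻⁷)(42.6)(89) = 0.0652 mm²

ΔA = 0.0652 mm²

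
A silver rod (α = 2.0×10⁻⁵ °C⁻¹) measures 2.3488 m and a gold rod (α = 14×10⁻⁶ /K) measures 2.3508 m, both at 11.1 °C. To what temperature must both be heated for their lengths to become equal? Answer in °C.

T = 153.3 °C

L₁(1 + α₁ΔT) = L₂(1 + α₂ΔT) ⇒ ΔT = (L₂ − L₁)/(α₁L₁ − α₂L₂)
L₂ − L₁ = 2.3508 − 2.3488 = 2.00×10⁻³ m
α₁L₁ − α₂L₂ = 2.0×10⁻⁵×2.3488 − 14×10⁻⁶×2.3508 = 1.40648×10⁻⁵ m/K
ΔT = 2.00×10⁻³ / 1.40648×10⁻⁵ = 142.199 K
T = 11.1 + 142.199 = 153.299 °C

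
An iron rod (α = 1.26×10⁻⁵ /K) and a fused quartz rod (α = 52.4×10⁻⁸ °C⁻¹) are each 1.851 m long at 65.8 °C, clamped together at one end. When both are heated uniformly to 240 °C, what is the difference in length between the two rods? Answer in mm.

3.89 mm

ΔT = 174.2 K
iron: ΔL = 1.26×10⁻⁵ × 1.851 m × 174.2 = 4.0628×10⁻³ m = 4.0628 mm
fused quartz: ΔL = 52.4×10⁻⁸ × 1.851 m × 174.2 = 1.6896×10⁻⁴ m = 0.16896 mm
difference = 4.0628 − 0.16896 = 3.89384 mm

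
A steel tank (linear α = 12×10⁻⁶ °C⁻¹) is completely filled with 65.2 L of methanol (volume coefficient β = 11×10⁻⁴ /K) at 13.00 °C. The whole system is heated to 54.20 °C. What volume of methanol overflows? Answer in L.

The tank also expands: β_container ≈ 3α = 3.6×10⁻⁵ /K
Net overflow = V₀(β_liq − 3α_cont)ΔT
β − 3α = 1.10×10⁻³ − 3.6×10⁻⁵ = 1.064×10⁻³ /K; ΔT = 41.20 K
ΔV = 65.2 × 1.064×10⁻³ × 41.20 = 2.86 L

2.86 L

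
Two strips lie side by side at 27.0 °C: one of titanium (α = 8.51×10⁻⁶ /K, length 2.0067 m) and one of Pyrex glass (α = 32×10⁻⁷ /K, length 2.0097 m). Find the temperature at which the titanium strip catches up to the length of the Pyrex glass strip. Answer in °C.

T = 308.8 °C

Equal length when α₁L₁ΔT − α₂L₂ΔT = L₂ − L₁ = 3.00×10⁻³ m
α₁L₁ = 1.7077017×10⁻⁵, α₂L₂ = 6.43104×10⁻⁶ → Δ(αL) = 1.0645977×10⁻⁵ m/K
ΔT = 3.00×10⁻³ / 1.0645977×10⁻⁵ = 281.797 K, so T = 27.0 + 281.797 = 308.797 °C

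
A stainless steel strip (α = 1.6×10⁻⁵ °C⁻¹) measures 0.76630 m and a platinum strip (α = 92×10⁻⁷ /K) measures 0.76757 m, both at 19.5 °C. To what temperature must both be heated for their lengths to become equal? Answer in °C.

L₁(1 + α₁ΔT) = L₂(1 + α₂ΔT) ⇒ ΔT = (L₂ − L₁)/(α₁L₁ − α₂L₂)
L₂ − L₁ = 0.76757 − 0.76630 = 1.27×10⁻³ m
α₁L₁ − α₂L₂ = 1.6×10⁻⁵×0.76630 − 92×10⁻⁷×0.76757 = 5.199156×10⁻⁶ m/K
ΔT = 1.27×10⁻³ / 5.199156×10⁻⁶ = 244.270 K
T = 19.5 + 244.270 = 263.770 °C

T = 263.8 °C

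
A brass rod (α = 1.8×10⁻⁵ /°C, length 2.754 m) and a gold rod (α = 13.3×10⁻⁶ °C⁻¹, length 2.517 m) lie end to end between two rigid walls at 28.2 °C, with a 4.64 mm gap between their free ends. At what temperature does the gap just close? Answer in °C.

T = 84.1 °C

Gap closes when ΔL₁ + ΔL₂ = 4.64 mm = 4.64×10⁻³ m
(α₁L₁ + α₂L₂)ΔT = g
α₁L₁ + α₂L₂ = 1.8×10⁻⁵×2.754 + 13.3×10⁻⁶×2.517 = 8.30481×10⁻⁵ m/K
ΔT = 4.64×10⁻³ / 8.30481×10⁻⁵ = 55.871 K
T = 28.2 + 55.871 = 84.071 °C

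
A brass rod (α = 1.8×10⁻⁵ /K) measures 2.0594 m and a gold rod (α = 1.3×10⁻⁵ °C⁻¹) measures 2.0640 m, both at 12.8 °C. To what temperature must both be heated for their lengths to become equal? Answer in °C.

T = 462.1 °C

Equal length when α₁L₁ΔT − α₂L₂ΔT = L₂ − L₁ = 4.60×10⁻³ m
α₁L₁ = 3.70692×10⁻⁵, α₂L₂ = 2.6832×10⁻⁵ → Δ(αL) = 1.02372×10⁻⁵ m/K
ΔT = 4.60×10⁻³ / 1.02372×10⁻⁵ = 449.342 K, so T = 12.8 + 449.342 = 462.142 °C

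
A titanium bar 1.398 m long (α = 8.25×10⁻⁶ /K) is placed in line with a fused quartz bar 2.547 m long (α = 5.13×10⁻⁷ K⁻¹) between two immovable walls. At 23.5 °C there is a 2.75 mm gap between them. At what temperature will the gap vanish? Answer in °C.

Gap closes when ΔL₁ + ΔL₂ = 2.75 mm = 2.75×10⁻³ m
(α₁L₁ + α₂L₂)ΔT = g
α₁L₁ + α₂L₂ = 8.25×10⁻⁶×1.398 + 5.13×10⁻⁷×2.547 = 1.2840111×10⁻⁵ m/K
ΔT = 2.75×10⁻³ / 1.2840111×10⁻⁵ = 214.17 K
T = 23.5 + 214.17 = 237.67 °C

T = 238 °C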